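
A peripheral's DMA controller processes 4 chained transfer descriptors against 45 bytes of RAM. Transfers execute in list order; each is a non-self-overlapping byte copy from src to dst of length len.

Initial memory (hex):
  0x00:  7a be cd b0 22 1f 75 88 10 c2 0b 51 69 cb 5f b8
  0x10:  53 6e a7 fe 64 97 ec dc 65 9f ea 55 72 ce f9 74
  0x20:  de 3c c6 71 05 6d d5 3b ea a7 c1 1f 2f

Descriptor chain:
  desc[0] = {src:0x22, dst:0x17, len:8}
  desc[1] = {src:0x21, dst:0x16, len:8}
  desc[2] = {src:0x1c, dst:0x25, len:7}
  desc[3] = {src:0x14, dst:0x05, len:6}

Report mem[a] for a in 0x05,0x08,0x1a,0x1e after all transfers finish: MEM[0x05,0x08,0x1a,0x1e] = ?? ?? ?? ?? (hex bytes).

MEM[0x05,0x08,0x1a,0x1e] = 64 c6 6d a7

[0] 0x22->0x17 len=8 : c6 71 05 6d d5 3b ea a7
[1] 0x21->0x16 len=8 : 3c c6 71 05 6d d5 3b ea
[2] 0x1c->0x25 len=7 : 3b ea a7 74 de 3c c6
[3] 0x14->0x05 len=6 : 64 97 3c c6 71 05
query mem[0x05]=0x64, mem[0x08]=0xc6, mem[0x1a]=0x6d, mem[0x1e]=0xa7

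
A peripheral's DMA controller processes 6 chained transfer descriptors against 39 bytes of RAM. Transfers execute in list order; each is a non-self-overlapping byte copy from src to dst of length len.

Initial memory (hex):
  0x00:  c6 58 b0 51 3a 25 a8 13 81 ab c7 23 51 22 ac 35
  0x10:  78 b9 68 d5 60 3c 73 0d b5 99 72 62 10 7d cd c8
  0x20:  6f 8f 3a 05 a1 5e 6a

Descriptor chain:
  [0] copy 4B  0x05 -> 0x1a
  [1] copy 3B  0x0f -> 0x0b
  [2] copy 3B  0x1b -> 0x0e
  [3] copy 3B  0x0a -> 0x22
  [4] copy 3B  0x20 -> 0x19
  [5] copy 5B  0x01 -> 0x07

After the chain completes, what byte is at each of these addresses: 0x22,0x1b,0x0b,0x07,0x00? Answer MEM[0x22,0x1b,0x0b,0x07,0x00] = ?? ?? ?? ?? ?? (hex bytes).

MEM[0x22,0x1b,0x0b,0x07,0x00] = c7 c7 25 58 c6

  after D0: wrote 4B at 0x1a = 25a81381
  after D1: wrote 3B at 0x0b = 3578b9
  after D2: wrote 3B at 0x0e = a81381
  after D3: wrote 3B at 0x22 = c73578
  after D4: wrote 3B at 0x19 = 6f8fc7
  after D5: wrote 5B at 0x07 = 58b0513a25
query mem[0x22]=0xc7, mem[0x1b]=0xc7, mem[0x0b]=0x25, mem[0x07]=0x58, mem[0x00]=0xc6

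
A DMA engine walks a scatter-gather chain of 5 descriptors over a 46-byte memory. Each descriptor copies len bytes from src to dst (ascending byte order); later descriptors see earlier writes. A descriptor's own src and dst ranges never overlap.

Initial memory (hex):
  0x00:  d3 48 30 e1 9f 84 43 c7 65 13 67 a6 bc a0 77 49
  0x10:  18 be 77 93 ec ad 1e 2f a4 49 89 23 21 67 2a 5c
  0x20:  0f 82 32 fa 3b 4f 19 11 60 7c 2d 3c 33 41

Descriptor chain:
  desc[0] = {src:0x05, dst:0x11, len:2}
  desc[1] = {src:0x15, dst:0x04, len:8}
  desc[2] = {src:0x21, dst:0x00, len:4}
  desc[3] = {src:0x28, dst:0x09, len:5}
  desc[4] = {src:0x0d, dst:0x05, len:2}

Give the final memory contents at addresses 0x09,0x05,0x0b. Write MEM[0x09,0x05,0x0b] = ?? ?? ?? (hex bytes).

[0] 0x05->0x11 len=2 : 84 43
[1] 0x15->0x04 len=8 : ad 1e 2f a4 49 89 23 21
[2] 0x21->0x00 len=4 : 82 32 fa 3b
[3] 0x28->0x09 len=5 : 60 7c 2d 3c 33
[4] 0x0d->0x05 len=2 : 33 77
query mem[0x09]=0x60, mem[0x05]=0x33, mem[0x0b]=0x2d

MEM[0x09,0x05,0x0b] = 60 33 2d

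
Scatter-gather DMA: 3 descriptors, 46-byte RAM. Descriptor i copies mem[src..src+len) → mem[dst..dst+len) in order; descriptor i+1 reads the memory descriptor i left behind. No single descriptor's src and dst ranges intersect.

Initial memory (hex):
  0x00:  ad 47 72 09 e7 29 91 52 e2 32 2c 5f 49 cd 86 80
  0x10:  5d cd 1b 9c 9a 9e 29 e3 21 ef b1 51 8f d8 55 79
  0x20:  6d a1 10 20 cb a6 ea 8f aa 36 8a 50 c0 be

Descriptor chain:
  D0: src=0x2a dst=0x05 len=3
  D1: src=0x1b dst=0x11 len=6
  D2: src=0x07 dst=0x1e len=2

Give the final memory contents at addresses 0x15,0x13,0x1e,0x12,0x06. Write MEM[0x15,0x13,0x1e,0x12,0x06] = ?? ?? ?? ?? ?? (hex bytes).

D0: mem[0x05..0x07] <- [8a 50 c0]
D1: mem[0x11..0x16] <- [51 8f d8 55 79 6d]
D2: mem[0x1e..0x1f] <- [c0 e2]
query mem[0x15]=0x79, mem[0x13]=0xd8, mem[0x1e]=0xc0, mem[0x12]=0x8f, mem[0x06]=0x50

MEM[0x15,0x13,0x1e,0x12,0x06] = 79 d8 c0 8f 50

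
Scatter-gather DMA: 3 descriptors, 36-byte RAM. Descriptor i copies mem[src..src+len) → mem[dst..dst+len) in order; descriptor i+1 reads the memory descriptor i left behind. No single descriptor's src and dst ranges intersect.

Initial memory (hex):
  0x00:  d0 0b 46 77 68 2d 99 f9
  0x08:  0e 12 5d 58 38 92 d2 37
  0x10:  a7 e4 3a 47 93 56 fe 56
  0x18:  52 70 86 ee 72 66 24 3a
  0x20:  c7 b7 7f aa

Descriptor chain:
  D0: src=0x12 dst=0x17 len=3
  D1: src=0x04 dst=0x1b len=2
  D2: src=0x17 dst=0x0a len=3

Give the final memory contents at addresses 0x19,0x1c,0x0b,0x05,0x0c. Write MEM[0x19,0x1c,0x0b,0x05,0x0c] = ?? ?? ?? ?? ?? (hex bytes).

  after D0: wrote 3B at 0x17 = 3a4793
  after D1: wrote 2B at 0x1b = 682d
  after D2: wrote 3B at 0x0a = 3a4793
query mem[0x19]=0x93, mem[0x1c]=0x2d, mem[0x0b]=0x47, mem[0x05]=0x2d, mem[0x0c]=0x93

MEM[0x19,0x1c,0x0b,0x05,0x0c] = 93 2d 47 2d 93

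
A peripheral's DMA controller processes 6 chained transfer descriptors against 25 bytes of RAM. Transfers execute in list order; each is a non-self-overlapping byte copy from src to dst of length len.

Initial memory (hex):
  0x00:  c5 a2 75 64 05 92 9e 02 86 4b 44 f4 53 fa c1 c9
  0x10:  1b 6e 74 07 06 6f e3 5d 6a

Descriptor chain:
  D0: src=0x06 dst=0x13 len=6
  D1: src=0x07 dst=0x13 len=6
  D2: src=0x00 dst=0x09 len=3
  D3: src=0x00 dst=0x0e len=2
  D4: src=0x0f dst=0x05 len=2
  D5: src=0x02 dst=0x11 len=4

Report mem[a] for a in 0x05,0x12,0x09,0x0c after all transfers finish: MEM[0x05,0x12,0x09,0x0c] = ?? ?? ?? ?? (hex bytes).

  after D0: wrote 6B at 0x13 = 9e02864b44f4
  after D1: wrote 6B at 0x13 = 02864b44f453
  after D2: wrote 3B at 0x09 = c5a275
  after D3: wrote 2B at 0x0e = c5a2
  after D4: wrote 2B at 0x05 = a21b
  after D5: wrote 4B at 0x11 = 756405a2
query mem[0x05]=0xa2, mem[0x12]=0x64, mem[0x09]=0xc5, mem[0x0c]=0x53

MEM[0x05,0x12,0x09,0x0c] = a2 64 c5 53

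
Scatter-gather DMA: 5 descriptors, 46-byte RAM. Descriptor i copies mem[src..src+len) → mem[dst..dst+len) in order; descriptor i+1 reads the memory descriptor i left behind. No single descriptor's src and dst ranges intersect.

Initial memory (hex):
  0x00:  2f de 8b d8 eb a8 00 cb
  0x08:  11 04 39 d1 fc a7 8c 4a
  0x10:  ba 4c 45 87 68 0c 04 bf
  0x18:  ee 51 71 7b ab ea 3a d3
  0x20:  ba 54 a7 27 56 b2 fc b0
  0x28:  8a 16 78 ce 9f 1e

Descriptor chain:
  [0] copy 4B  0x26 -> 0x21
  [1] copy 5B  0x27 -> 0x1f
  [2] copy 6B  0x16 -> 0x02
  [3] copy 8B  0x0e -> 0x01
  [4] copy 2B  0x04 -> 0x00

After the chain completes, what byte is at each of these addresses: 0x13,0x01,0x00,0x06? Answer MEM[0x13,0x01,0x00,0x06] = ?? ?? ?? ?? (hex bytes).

  after D0: wrote 4B at 0x21 = fcb08a16
  after D1: wrote 5B at 0x1f = b08a1678ce
  after D2: wrote 6B at 0x02 = 04bfee51717b
  after D3: wrote 8B at 0x01 = 8c4aba4c4587680c
  after D4: wrote 2B at 0x00 = 4c45
query mem[0x13]=0x87, mem[0x01]=0x45, mem[0x00]=0x4c, mem[0x06]=0x87

MEM[0x13,0x01,0x00,0x06] = 87 45 4c 87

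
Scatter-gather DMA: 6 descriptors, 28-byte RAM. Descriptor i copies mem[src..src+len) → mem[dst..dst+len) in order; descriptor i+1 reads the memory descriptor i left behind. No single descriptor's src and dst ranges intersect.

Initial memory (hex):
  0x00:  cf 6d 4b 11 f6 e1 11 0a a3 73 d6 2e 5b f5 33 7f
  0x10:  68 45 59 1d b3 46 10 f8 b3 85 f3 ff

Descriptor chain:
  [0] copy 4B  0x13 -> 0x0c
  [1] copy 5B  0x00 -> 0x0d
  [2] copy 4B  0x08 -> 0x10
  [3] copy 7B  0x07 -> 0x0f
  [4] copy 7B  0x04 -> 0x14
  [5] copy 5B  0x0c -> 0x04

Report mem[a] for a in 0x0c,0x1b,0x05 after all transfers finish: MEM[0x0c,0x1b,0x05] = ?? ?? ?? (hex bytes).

MEM[0x0c,0x1b,0x05] = 1d ff cf

#0 dst[0x0c+4] := {0x1d,0xb3,0x46,0x10}
#1 dst[0x0d+5] := {0xcf,0x6d,0x4b,0x11,0xf6}
#2 dst[0x10+4] := {0xa3,0x73,0xd6,0x2e}
#3 dst[0x0f+7] := {0x0a,0xa3,0x73,0xd6,0x2e,0x1d,0xcf}
#4 dst[0x14+7] := {0xf6,0xe1,0x11,0x0a,0xa3,0x73,0xd6}
#5 dst[0x04+5] := {0x1d,0xcf,0x6d,0x0a,0xa3}
query mem[0x0c]=0x1d, mem[0x1b]=0xff, mem[0x05]=0xcf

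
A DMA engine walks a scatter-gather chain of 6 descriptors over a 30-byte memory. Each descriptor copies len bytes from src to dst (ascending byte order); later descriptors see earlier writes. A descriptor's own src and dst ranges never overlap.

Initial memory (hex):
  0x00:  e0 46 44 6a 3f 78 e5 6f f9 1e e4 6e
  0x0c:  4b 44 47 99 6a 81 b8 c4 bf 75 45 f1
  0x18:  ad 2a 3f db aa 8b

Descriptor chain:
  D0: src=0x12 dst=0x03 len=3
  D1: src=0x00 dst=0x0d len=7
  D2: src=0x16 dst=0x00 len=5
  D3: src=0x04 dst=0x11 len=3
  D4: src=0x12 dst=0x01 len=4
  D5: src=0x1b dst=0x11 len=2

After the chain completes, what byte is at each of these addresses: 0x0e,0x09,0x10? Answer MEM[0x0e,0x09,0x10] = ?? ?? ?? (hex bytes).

  after D0: wrote 3B at 0x03 = b8c4bf
  after D1: wrote 7B at 0x0d = e04644b8c4bfe5
  after D2: wrote 5B at 0x00 = 45f1ad2a3f
  after D3: wrote 3B at 0x11 = 3fbfe5
  after D4: wrote 4B at 0x01 = bfe5bf75
  after D5: wrote 2B at 0x11 = dbaa
query mem[0x0e]=0x46, mem[0x09]=0x1e, mem[0x10]=0xb8

MEM[0x0e,0x09,0x10] = 46 1e b8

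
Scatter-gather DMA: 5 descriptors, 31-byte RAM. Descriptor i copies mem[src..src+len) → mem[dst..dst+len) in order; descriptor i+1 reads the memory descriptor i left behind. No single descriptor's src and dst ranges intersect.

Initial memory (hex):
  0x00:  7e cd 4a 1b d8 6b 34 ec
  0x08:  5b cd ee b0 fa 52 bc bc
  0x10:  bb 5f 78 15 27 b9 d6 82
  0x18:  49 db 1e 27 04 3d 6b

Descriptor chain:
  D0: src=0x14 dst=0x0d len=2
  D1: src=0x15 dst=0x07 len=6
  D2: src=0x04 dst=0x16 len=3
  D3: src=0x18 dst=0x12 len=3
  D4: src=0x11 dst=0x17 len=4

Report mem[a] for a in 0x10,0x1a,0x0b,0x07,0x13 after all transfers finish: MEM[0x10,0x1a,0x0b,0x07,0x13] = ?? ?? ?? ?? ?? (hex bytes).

MEM[0x10,0x1a,0x0b,0x07,0x13] = bb 1e db b9 db

  after D0: wrote 2B at 0x0d = 27b9
  after D1: wrote 6B at 0x07 = b9d68249db1e
  after D2: wrote 3B at 0x16 = d86b34
  after D3: wrote 3B at 0x12 = 34db1e
  after D4: wrote 4B at 0x17 = 5f34db1e
query mem[0x10]=0xbb, mem[0x1a]=0x1e, mem[0x0b]=0xdb, mem[0x07]=0xb9, mem[0x13]=0xdb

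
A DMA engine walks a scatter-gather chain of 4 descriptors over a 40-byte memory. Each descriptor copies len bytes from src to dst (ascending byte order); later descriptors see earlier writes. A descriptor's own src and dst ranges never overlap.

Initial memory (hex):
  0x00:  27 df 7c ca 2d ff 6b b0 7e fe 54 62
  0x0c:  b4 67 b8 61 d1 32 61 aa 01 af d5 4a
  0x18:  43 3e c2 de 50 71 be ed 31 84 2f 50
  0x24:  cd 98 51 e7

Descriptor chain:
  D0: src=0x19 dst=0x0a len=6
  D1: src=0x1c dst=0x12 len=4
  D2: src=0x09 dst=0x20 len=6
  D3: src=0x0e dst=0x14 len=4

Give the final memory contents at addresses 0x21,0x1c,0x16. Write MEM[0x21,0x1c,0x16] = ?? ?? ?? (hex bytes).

MEM[0x21,0x1c,0x16] = 3e 50 d1

#0 dst[0x0a+6] := {0x3e,0xc2,0xde,0x50,0x71,0xbe}
#1 dst[0x12+4] := {0x50,0x71,0xbe,0xed}
#2 dst[0x20+6] := {0xfe,0x3e,0xc2,0xde,0x50,0x71}
#3 dst[0x14+4] := {0x71,0xbe,0xd1,0x32}
query mem[0x21]=0x3e, mem[0x1c]=0x50, mem[0x16]=0xd1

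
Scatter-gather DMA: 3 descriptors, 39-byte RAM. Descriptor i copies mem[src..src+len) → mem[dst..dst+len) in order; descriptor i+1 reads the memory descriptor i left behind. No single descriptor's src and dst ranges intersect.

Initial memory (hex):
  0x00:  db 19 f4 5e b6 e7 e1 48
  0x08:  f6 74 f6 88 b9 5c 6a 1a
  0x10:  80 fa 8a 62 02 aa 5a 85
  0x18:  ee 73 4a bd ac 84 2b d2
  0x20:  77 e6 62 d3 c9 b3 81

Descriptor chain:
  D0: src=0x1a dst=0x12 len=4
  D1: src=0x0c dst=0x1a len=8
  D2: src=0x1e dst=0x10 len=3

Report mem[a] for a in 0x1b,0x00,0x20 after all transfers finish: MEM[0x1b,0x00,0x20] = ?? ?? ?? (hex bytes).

  after D0: wrote 4B at 0x12 = 4abdac84
  after D1: wrote 8B at 0x1a = b95c6a1a80fa4abd
  after D2: wrote 3B at 0x10 = 80fa4a
query mem[0x1b]=0x5c, mem[0x00]=0xdb, mem[0x20]=0x4a

MEM[0x1b,0x00,0x20] = 5c db 4a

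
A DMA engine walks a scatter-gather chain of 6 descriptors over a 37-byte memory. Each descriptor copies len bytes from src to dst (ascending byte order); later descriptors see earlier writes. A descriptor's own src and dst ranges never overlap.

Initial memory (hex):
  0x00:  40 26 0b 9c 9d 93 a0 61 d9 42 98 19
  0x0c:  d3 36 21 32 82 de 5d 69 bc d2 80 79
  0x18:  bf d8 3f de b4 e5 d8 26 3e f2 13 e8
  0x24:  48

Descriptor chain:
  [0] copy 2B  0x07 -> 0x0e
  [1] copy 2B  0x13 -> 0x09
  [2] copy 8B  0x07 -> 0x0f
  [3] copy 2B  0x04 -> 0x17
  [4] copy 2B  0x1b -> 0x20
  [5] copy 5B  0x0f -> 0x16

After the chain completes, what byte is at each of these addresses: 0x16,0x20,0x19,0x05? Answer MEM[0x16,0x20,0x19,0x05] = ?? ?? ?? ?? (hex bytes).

#0 dst[0x0e+2] := {0x61,0xd9}
#1 dst[0x09+2] := {0x69,0xbc}
#2 dst[0x0f+8] := {0x61,0xd9,0x69,0xbc,0x19,0xd3,0x36,0x61}
#3 dst[0x17+2] := {0x9d,0x93}
#4 dst[0x20+2] := {0xde,0xb4}
#5 dst[0x16+5] := {0x61,0xd9,0x69,0xbc,0x19}
query mem[0x16]=0x61, mem[0x20]=0xde, mem[0x19]=0xbc, mem[0x05]=0x93

MEM[0x16,0x20,0x19,0x05] = 61 de bc 93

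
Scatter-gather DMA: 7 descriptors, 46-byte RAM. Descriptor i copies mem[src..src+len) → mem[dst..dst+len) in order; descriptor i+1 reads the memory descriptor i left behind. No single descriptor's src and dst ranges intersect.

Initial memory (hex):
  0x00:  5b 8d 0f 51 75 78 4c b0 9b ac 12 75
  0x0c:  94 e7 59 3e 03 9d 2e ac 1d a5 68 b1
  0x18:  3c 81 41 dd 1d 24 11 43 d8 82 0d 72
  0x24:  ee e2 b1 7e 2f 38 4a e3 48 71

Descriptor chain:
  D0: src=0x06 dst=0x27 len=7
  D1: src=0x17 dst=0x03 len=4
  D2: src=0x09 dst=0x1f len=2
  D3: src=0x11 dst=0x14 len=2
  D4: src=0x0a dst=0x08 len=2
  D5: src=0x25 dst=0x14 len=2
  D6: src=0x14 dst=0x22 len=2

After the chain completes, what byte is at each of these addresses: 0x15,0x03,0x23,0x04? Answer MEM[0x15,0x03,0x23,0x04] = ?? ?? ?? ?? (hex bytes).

D0: mem[0x27..0x2d] <- [4c b0 9b ac 12 75 94]
D1: mem[0x03..0x06] <- [b1 3c 81 41]
D2: mem[0x1f..0x20] <- [ac 12]
D3: mem[0x14..0x15] <- [9d 2e]
D4: mem[0x08..0x09] <- [12 75]
D5: mem[0x14..0x15] <- [e2 b1]
D6: mem[0x22..0x23] <- [e2 b1]
query mem[0x15]=0xb1, mem[0x03]=0xb1, mem[0x23]=0xb1, mem[0x04]=0x3c

MEM[0x15,0x03,0x23,0x04] = b1 b1 b1 3c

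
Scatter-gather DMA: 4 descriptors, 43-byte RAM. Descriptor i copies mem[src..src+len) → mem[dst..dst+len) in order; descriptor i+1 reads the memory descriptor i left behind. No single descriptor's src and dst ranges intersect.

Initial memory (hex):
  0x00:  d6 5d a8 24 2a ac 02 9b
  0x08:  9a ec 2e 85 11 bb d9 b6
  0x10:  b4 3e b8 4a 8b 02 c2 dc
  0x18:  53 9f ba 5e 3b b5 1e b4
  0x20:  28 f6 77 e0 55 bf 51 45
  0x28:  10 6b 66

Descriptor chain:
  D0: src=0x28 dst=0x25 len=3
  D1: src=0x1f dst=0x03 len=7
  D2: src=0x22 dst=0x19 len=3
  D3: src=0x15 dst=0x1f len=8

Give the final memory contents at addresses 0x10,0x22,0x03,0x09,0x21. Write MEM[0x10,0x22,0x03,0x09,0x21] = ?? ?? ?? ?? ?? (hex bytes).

MEM[0x10,0x22,0x03,0x09,0x21] = b4 53 b4 10 dc

  after D0: wrote 3B at 0x25 = 106b66
  after D1: wrote 7B at 0x03 = b428f677e05510
  after D2: wrote 3B at 0x19 = 77e055
  after D3: wrote 8B at 0x1f = 02c2dc5377e0553b
query mem[0x10]=0xb4, mem[0x22]=0x53, mem[0x03]=0xb4, mem[0x09]=0x10, mem[0x21]=0xdc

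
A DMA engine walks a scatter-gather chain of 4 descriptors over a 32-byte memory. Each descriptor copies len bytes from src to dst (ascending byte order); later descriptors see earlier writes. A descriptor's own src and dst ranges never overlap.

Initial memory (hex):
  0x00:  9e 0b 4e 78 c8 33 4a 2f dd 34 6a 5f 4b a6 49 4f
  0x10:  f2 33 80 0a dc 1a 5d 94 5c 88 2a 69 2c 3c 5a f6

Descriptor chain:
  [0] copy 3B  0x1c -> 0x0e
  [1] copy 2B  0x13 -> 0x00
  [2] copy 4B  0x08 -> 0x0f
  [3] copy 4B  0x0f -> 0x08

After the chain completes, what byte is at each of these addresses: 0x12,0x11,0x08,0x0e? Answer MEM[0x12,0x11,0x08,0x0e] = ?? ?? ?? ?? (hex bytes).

MEM[0x12,0x11,0x08,0x0e] = 5f 6a dd 2c

#0 dst[0x0e+3] := {0x2c,0x3c,0x5a}
#1 dst[0x00+2] := {0x0a,0xdc}
#2 dst[0x0f+4] := {0xdd,0x34,0x6a,0x5f}
#3 dst[0x08+4] := {0xdd,0x34,0x6a,0x5f}
query mem[0x12]=0x5f, mem[0x11]=0x6a, mem[0x08]=0xdd, mem[0x0e]=0x2c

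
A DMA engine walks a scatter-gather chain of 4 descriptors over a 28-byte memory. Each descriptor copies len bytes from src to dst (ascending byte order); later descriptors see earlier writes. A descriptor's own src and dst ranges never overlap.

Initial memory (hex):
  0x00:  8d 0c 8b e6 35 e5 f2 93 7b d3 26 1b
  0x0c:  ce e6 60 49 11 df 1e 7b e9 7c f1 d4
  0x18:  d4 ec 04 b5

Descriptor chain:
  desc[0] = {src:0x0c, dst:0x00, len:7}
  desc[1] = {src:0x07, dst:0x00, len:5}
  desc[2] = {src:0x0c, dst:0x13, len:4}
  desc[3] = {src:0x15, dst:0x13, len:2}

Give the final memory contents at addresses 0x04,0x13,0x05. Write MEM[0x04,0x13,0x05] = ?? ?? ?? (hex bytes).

MEM[0x04,0x13,0x05] = 1b 60 df

D0: mem[0x00..0x06] <- [ce e6 60 49 11 df 1e]
D1: mem[0x00..0x04] <- [93 7b d3 26 1b]
D2: mem[0x13..0x16] <- [ce e6 60 49]
D3: mem[0x13..0x14] <- [60 49]
query mem[0x04]=0x1b, mem[0x13]=0x60, mem[0x05]=0xdf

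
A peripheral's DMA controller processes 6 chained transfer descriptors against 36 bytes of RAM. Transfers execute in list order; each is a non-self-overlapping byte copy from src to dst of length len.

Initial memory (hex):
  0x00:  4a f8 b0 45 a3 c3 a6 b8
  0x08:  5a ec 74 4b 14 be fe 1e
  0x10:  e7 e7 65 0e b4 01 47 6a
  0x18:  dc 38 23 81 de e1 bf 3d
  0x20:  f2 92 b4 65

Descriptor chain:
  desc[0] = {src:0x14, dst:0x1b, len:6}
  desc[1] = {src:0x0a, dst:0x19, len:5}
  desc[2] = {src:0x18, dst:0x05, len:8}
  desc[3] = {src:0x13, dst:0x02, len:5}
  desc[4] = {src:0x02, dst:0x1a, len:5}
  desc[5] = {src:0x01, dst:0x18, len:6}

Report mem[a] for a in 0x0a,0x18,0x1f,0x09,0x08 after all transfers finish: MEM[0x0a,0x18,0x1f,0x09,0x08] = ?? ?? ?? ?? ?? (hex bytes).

MEM[0x0a,0x18,0x1f,0x09,0x08] = fe f8 dc be 14

[0] 0x14->0x1b len=6 : b4 01 47 6a dc 38
[1] 0x0a->0x19 len=5 : 74 4b 14 be fe
[2] 0x18->0x05 len=8 : dc 74 4b 14 be fe 6a dc
[3] 0x13->0x02 len=5 : 0e b4 01 47 6a
[4] 0x02->0x1a len=5 : 0e b4 01 47 6a
[5] 0x01->0x18 len=6 : f8 0e b4 01 47 6a
query mem[0x0a]=0xfe, mem[0x18]=0xf8, mem[0x1f]=0xdc, mem[0x09]=0xbe, mem[0x08]=0x14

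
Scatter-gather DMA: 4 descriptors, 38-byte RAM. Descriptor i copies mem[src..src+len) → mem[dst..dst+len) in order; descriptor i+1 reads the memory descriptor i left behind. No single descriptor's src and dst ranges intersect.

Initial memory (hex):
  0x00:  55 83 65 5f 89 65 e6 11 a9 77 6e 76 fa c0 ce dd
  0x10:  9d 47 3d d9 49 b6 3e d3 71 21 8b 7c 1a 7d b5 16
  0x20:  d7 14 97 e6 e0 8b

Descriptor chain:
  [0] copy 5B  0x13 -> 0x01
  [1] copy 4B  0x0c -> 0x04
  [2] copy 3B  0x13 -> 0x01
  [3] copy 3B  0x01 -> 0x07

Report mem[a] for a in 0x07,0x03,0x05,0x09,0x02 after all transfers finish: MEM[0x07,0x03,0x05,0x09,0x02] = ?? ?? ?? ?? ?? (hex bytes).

  after D0: wrote 5B at 0x01 = d949b63ed3
  after D1: wrote 4B at 0x04 = fac0cedd
  after D2: wrote 3B at 0x01 = d949b6
  after D3: wrote 3B at 0x07 = d949b6
query mem[0x07]=0xd9, mem[0x03]=0xb6, mem[0x05]=0xc0, mem[0x09]=0xb6, mem[0x02]=0x49

MEM[0x07,0x03,0x05,0x09,0x02] = d9 b6 c0 b6 49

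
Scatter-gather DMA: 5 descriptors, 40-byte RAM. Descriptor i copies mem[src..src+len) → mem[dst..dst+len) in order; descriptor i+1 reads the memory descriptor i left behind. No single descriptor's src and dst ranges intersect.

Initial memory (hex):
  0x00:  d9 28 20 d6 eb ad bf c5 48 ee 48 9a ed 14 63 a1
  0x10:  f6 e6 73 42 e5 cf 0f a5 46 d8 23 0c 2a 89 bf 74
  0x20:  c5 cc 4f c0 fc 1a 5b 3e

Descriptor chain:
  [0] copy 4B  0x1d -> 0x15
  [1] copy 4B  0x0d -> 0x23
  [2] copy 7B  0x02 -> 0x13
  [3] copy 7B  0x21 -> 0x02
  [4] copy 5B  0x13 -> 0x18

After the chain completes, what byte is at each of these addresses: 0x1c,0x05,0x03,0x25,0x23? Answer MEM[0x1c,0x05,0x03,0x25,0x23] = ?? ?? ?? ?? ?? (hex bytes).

#0 dst[0x15+4] := {0x89,0xbf,0x74,0xc5}
#1 dst[0x23+4] := {0x14,0x63,0xa1,0xf6}
#2 dst[0x13+7] := {0x20,0xd6,0xeb,0xad,0xbf,0xc5,0x48}
#3 dst[0x02+7] := {0xcc,0x4f,0x14,0x63,0xa1,0xf6,0x3e}
#4 dst[0x18+5] := {0x20,0xd6,0xeb,0xad,0xbf}
query mem[0x1c]=0xbf, mem[0x05]=0x63, mem[0x03]=0x4f, mem[0x25]=0xa1, mem[0x23]=0x14

MEM[0x1c,0x05,0x03,0x25,0x23] = bf 63 4f a1 14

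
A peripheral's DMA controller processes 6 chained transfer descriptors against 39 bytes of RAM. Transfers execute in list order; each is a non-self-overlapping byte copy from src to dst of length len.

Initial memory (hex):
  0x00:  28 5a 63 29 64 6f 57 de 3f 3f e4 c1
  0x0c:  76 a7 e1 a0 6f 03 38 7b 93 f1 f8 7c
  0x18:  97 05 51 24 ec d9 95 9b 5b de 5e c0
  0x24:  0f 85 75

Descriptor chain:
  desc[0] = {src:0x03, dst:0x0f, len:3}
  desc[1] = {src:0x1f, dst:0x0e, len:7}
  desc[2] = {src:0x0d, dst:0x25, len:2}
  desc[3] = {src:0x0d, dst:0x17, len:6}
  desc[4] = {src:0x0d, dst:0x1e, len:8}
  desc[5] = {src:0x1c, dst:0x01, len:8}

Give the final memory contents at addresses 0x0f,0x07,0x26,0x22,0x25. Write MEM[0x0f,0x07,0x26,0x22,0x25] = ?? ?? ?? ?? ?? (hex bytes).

  after D0: wrote 3B at 0x0f = 29646f
  after D1: wrote 7B at 0x0e = 9b5bde5ec00f85
  after D2: wrote 2B at 0x25 = a79b
  after D3: wrote 6B at 0x17 = a79b5bde5ec0
  after D4: wrote 8B at 0x1e = a79b5bde5ec00f85
  after D5: wrote 8B at 0x01 = c0d9a79b5bde5ec0
query mem[0x0f]=0x5b, mem[0x07]=0x5e, mem[0x26]=0x9b, mem[0x22]=0x5e, mem[0x25]=0x85

MEM[0x0f,0x07,0x26,0x22,0x25] = 5b 5e 9b 5e 85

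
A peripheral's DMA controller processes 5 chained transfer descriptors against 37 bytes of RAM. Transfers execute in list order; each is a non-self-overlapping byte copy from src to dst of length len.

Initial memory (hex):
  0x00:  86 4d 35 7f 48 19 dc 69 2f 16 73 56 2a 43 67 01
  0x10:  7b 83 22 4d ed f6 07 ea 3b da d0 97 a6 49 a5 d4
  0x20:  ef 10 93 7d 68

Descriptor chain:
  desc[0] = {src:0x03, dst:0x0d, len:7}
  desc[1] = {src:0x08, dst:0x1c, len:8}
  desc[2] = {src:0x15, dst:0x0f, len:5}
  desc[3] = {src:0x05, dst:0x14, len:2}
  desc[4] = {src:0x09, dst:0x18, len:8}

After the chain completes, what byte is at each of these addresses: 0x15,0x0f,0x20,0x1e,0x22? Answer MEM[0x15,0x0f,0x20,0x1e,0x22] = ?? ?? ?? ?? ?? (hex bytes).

MEM[0x15,0x0f,0x20,0x1e,0x22] = dc f6 2a f6 48

D0: mem[0x0d..0x13] <- [7f 48 19 dc 69 2f 16]
D1: mem[0x1c..0x23] <- [2f 16 73 56 2a 7f 48 19]
D2: mem[0x0f..0x13] <- [f6 07 ea 3b da]
D3: mem[0x14..0x15] <- [19 dc]
D4: mem[0x18..0x1f] <- [16 73 56 2a 7f 48 f6 07]
query mem[0x15]=0xdc, mem[0x0f]=0xf6, mem[0x20]=0x2a, mem[0x1e]=0xf6, mem[0x22]=0x48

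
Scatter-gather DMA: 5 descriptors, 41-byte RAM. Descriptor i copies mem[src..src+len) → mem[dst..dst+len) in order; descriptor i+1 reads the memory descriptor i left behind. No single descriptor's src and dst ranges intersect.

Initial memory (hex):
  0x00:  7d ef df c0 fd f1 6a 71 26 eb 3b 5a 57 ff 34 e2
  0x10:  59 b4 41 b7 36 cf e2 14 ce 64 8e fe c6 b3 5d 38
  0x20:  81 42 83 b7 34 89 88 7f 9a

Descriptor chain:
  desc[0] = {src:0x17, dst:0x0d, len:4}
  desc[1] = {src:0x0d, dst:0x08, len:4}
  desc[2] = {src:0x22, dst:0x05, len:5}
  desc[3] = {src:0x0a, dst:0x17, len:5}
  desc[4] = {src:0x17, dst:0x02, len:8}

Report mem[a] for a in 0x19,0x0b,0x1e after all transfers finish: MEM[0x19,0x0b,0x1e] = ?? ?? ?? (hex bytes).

  after D0: wrote 4B at 0x0d = 14ce648e
  after D1: wrote 4B at 0x08 = 14ce648e
  after D2: wrote 5B at 0x05 = 83b7348988
  after D3: wrote 5B at 0x17 = 648e5714ce
  after D4: wrote 8B at 0x02 = 648e5714cec6b35d
query mem[0x19]=0x57, mem[0x0b]=0x8e, mem[0x1e]=0x5d

MEM[0x19,0x0b,0x1e] = 57 8e 5d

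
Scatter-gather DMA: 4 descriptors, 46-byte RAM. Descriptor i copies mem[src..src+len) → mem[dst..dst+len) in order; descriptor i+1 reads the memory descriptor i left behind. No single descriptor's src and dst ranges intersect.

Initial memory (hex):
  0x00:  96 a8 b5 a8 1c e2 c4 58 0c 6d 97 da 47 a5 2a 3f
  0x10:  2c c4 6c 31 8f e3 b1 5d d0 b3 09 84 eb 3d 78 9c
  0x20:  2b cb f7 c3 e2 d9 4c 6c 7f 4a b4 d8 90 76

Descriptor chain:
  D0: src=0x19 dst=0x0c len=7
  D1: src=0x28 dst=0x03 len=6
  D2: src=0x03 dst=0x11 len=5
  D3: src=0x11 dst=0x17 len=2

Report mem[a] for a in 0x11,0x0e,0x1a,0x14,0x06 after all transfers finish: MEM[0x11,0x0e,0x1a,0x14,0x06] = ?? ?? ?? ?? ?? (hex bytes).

MEM[0x11,0x0e,0x1a,0x14,0x06] = 7f 84 09 d8 d8

  after D0: wrote 7B at 0x0c = b30984eb3d789c
  after D1: wrote 6B at 0x03 = 7f4ab4d89076
  after D2: wrote 5B at 0x11 = 7f4ab4d890
  after D3: wrote 2B at 0x17 = 7f4a
query mem[0x11]=0x7f, mem[0x0e]=0x84, mem[0x1a]=0x09, mem[0x14]=0xd8, mem[0x06]=0xd8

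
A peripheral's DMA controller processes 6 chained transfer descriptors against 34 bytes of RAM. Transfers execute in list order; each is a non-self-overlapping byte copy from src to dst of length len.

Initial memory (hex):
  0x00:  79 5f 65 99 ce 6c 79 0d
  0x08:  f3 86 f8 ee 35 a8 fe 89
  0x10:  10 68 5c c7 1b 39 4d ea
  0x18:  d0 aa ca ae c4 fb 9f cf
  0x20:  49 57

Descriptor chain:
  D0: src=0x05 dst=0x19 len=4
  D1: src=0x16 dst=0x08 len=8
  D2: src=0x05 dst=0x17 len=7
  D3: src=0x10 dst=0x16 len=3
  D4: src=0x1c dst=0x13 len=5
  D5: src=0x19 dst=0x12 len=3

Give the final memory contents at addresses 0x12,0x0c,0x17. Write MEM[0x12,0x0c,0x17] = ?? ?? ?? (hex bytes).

[0] 0x05->0x19 len=4 : 6c 79 0d f3
[1] 0x16->0x08 len=8 : 4d ea d0 6c 79 0d f3 fb
[2] 0x05->0x17 len=7 : 6c 79 0d 4d ea d0 6c
[3] 0x10->0x16 len=3 : 10 68 5c
[4] 0x1c->0x13 len=5 : d0 6c 9f cf 49
[5] 0x19->0x12 len=3 : 0d 4d ea
query mem[0x12]=0x0d, mem[0x0c]=0x79, mem[0x17]=0x49

MEM[0x12,0x0c,0x17] = 0d 79 49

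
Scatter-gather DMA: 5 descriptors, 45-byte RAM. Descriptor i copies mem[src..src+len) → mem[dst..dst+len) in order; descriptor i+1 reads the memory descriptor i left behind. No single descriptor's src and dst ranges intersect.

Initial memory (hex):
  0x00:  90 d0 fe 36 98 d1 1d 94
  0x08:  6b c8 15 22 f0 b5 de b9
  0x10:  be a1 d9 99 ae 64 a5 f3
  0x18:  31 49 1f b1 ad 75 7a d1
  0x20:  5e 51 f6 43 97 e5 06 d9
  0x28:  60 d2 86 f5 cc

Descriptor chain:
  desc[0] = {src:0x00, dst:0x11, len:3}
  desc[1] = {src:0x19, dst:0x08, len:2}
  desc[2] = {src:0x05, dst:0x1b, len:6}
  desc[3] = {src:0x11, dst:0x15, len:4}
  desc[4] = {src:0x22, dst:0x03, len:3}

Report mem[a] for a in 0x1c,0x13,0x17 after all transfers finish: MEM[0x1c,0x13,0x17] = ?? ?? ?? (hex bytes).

  after D0: wrote 3B at 0x11 = 90d0fe
  after D1: wrote 2B at 0x08 = 491f
  after D2: wrote 6B at 0x1b = d11d94491f15
  after D3: wrote 4B at 0x15 = 90d0feae
  after D4: wrote 3B at 0x03 = f64397
query mem[0x1c]=0x1d, mem[0x13]=0xfe, mem[0x17]=0xfe

MEM[0x1c,0x13,0x17] = 1d fe fe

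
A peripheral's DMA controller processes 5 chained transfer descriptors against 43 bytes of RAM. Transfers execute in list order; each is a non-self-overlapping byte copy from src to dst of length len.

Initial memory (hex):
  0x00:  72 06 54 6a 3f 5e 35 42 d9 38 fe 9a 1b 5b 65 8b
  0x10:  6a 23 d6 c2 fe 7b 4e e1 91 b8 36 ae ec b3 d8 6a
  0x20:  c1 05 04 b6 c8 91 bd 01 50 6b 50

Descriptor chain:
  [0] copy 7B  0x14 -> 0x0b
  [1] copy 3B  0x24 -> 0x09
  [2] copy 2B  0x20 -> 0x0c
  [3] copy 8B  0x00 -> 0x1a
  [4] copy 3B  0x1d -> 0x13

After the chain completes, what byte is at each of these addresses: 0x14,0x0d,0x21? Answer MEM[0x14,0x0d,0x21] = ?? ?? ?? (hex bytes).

D0: mem[0x0b..0x11] <- [fe 7b 4e e1 91 b8 36]
D1: mem[0x09..0x0b] <- [c8 91 bd]
D2: mem[0x0c..0x0d] <- [c1 05]
D3: mem[0x1a..0x21] <- [72 06 54 6a 3f 5e 35 42]
D4: mem[0x13..0x15] <- [6a 3f 5e]
query mem[0x14]=0x3f, mem[0x0d]=0x05, mem[0x21]=0x42

MEM[0x14,0x0d,0x21] = 3f 05 42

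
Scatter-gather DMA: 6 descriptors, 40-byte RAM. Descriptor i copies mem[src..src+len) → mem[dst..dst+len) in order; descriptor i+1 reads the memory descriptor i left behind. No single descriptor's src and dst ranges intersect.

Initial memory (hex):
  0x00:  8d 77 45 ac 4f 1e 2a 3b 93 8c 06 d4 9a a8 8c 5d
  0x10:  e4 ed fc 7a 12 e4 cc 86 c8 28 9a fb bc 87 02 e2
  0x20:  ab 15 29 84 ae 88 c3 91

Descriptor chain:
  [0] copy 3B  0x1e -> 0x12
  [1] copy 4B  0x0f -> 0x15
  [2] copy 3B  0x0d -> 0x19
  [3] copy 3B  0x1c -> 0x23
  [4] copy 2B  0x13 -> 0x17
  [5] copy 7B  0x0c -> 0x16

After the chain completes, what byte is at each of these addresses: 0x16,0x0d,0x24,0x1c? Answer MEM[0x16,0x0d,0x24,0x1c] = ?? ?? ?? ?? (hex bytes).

[0] 0x1e->0x12 len=3 : 02 e2 ab
[1] 0x0f->0x15 len=4 : 5d e4 ed 02
[2] 0x0d->0x19 len=3 : a8 8c 5d
[3] 0x1c->0x23 len=3 : bc 87 02
[4] 0x13->0x17 len=2 : e2 ab
[5] 0x0c->0x16 len=7 : 9a a8 8c 5d e4 ed 02
query mem[0x16]=0x9a, mem[0x0d]=0xa8, mem[0x24]=0x87, mem[0x1c]=0x02

MEM[0x16,0x0d,0x24,0x1c] = 9a a8 87 02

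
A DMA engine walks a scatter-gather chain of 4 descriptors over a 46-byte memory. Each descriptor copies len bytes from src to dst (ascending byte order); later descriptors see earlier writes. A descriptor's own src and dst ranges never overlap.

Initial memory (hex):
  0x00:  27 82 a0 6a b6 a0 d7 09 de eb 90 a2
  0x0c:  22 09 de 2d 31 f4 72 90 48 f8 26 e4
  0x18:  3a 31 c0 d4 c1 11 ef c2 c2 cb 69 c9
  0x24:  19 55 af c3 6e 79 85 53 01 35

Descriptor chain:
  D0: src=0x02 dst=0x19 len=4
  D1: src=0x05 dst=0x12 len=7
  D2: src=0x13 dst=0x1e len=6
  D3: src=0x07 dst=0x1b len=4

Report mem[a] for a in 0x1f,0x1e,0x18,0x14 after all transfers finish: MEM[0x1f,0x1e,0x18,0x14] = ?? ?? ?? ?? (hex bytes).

  after D0: wrote 4B at 0x19 = a06ab6a0
  after D1: wrote 7B at 0x12 = a0d709deeb90a2
  after D2: wrote 6B at 0x1e = d709deeb90a2
  after D3: wrote 4B at 0x1b = 09deeb90
query mem[0x1f]=0x09, mem[0x1e]=0x90, mem[0x18]=0xa2, mem[0x14]=0x09

MEM[0x1f,0x1e,0x18,0x14] = 09 90 a2 09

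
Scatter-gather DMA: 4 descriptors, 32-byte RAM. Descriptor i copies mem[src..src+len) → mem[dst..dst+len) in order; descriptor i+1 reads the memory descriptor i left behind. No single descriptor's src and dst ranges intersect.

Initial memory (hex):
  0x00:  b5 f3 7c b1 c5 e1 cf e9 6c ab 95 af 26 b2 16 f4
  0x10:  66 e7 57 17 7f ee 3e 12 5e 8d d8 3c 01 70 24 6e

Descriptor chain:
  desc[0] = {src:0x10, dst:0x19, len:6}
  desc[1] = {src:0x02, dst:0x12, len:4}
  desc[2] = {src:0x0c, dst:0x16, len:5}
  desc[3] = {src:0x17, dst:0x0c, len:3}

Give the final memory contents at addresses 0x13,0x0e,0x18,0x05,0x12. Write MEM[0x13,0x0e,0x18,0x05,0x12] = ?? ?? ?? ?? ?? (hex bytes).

MEM[0x13,0x0e,0x18,0x05,0x12] = b1 f4 16 e1 7c

  after D0: wrote 6B at 0x19 = 66e757177fee
  after D1: wrote 4B at 0x12 = 7cb1c5e1
  after D2: wrote 5B at 0x16 = 26b216f466
  after D3: wrote 3B at 0x0c = b216f4
query mem[0x13]=0xb1, mem[0x0e]=0xf4, mem[0x18]=0x16, mem[0x05]=0xe1, mem[0x12]=0x7c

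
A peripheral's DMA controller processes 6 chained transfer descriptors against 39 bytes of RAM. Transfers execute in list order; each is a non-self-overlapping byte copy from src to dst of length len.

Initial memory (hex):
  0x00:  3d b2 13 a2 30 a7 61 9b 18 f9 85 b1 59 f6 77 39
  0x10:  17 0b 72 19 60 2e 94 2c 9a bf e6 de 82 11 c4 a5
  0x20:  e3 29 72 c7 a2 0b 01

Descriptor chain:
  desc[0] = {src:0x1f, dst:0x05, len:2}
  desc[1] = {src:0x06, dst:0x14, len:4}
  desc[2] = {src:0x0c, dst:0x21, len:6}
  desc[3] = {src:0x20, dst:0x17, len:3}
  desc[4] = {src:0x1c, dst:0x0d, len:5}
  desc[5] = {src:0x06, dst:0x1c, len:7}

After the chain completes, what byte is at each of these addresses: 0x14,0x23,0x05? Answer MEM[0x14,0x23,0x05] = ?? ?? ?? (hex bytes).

[0] 0x1f->0x05 len=2 : a5 e3
[1] 0x06->0x14 len=4 : e3 9b 18 f9
[2] 0x0c->0x21 len=6 : 59 f6 77 39 17 0b
[3] 0x20->0x17 len=3 : e3 59 f6
[4] 0x1c->0x0d len=5 : 82 11 c4 a5 e3
[5] 0x06->0x1c len=7 : e3 9b 18 f9 85 b1 59
query mem[0x14]=0xe3, mem[0x23]=0x77, mem[0x05]=0xa5

MEM[0x14,0x23,0x05] = e3 77 a5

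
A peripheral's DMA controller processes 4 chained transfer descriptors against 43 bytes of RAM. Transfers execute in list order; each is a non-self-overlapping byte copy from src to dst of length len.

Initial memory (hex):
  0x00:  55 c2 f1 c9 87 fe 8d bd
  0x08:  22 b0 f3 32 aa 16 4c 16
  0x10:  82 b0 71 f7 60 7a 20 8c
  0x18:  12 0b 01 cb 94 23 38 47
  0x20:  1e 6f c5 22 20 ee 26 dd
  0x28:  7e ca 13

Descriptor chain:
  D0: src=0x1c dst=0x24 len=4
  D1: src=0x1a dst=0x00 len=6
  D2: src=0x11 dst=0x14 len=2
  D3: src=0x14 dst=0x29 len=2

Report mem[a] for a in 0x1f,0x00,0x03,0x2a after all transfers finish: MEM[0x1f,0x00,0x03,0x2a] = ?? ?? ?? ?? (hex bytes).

MEM[0x1f,0x00,0x03,0x2a] = 47 01 23 71

#0 dst[0x24+4] := {0x94,0x23,0x38,0x47}
#1 dst[0x00+6] := {0x01,0xcb,0x94,0x23,0x38,0x47}
#2 dst[0x14+2] := {0xb0,0x71}
#3 dst[0x29+2] := {0xb0,0x71}
query mem[0x1f]=0x47, mem[0x00]=0x01, mem[0x03]=0x23, mem[0x2a]=0x71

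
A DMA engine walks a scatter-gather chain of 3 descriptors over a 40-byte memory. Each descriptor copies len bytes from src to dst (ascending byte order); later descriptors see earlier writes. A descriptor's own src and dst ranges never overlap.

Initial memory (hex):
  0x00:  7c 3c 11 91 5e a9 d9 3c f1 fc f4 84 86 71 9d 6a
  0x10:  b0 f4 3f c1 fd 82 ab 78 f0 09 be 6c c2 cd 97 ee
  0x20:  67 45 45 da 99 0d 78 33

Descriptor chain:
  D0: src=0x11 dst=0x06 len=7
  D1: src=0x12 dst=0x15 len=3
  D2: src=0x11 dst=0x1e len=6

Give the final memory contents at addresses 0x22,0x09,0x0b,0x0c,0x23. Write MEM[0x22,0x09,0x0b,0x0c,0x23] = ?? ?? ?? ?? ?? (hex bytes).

MEM[0x22,0x09,0x0b,0x0c,0x23] = 3f fd ab 78 c1

D0: mem[0x06..0x0c] <- [f4 3f c1 fd 82 ab 78]
D1: mem[0x15..0x17] <- [3f c1 fd]
D2: mem[0x1e..0x23] <- [f4 3f c1 fd 3f c1]
query mem[0x22]=0x3f, mem[0x09]=0xfd, mem[0x0b]=0xab, mem[0x0c]=0x78, mem[0x23]=0xc1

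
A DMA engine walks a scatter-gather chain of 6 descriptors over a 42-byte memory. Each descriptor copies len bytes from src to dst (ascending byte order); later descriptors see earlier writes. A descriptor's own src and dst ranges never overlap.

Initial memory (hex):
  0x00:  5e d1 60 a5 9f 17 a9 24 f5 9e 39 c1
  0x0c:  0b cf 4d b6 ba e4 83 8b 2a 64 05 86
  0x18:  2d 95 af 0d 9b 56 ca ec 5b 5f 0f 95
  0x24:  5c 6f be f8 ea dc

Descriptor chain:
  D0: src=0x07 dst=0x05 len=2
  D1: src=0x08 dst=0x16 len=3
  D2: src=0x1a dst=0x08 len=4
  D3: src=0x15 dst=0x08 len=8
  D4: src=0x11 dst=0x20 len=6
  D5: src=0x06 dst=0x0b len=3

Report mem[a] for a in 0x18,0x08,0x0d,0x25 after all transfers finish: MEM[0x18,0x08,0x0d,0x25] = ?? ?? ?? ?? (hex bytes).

D0: mem[0x05..0x06] <- [24 f5]
D1: mem[0x16..0x18] <- [f5 9e 39]
D2: mem[0x08..0x0b] <- [af 0d 9b 56]
D3: mem[0x08..0x0f] <- [64 f5 9e 39 95 af 0d 9b]
D4: mem[0x20..0x25] <- [e4 83 8b 2a 64 f5]
D5: mem[0x0b..0x0d] <- [f5 24 64]
query mem[0x18]=0x39, mem[0x08]=0x64, mem[0x0d]=0x64, mem[0x25]=0xf5

MEM[0x18,0x08,0x0d,0x25] = 39 64 64 f5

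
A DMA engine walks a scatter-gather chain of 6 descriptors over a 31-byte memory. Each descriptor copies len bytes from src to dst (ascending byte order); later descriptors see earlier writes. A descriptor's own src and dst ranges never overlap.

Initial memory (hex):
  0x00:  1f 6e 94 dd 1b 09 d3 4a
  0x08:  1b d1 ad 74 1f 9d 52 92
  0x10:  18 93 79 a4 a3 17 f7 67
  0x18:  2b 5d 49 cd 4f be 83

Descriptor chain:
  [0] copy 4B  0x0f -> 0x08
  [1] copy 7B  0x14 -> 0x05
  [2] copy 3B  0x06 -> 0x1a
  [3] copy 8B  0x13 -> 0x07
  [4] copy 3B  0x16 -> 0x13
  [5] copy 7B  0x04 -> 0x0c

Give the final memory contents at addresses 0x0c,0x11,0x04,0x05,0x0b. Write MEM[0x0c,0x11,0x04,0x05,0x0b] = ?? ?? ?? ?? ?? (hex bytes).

[0] 0x0f->0x08 len=4 : 92 18 93 79
[1] 0x14->0x05 len=7 : a3 17 f7 67 2b 5d 49
[2] 0x06->0x1a len=3 : 17 f7 67
[3] 0x13->0x07 len=8 : a4 a3 17 f7 67 2b 5d 17
[4] 0x16->0x13 len=3 : f7 67 2b
[5] 0x04->0x0c len=7 : 1b a3 17 a4 a3 17 f7
query mem[0x0c]=0x1b, mem[0x11]=0x17, mem[0x04]=0x1b, mem[0x05]=0xa3, mem[0x0b]=0x67

MEM[0x0c,0x11,0x04,0x05,0x0b] = 1b 17 1b a3 67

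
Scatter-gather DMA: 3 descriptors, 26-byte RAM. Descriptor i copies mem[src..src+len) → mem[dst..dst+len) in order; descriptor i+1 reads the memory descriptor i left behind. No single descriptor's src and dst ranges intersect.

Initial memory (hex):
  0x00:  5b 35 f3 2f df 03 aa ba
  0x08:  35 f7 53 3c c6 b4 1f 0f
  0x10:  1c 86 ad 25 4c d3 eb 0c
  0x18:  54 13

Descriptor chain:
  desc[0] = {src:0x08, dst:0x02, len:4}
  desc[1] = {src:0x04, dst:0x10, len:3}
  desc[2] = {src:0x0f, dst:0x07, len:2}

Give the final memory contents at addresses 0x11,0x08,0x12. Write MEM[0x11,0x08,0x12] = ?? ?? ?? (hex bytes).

#0 dst[0x02+4] := {0x35,0xf7,0x53,0x3c}
#1 dst[0x10+3] := {0x53,0x3c,0xaa}
#2 dst[0x07+2] := {0x0f,0x53}
query mem[0x11]=0x3c, mem[0x08]=0x53, mem[0x12]=0xaa

MEM[0x11,0x08,0x12] = 3c 53 aa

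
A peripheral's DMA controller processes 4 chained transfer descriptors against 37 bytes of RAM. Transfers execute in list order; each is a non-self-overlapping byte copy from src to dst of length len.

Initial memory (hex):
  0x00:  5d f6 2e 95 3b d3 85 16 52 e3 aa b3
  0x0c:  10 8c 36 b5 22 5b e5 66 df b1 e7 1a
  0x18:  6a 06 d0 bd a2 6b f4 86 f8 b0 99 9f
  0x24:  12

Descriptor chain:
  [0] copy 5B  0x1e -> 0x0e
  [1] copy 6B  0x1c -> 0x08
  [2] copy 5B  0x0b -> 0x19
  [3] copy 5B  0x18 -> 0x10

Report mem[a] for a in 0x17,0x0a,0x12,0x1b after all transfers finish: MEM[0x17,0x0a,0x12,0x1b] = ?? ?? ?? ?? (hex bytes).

D0: mem[0x0e..0x12] <- [f4 86 f8 b0 99]
D1: mem[0x08..0x0d] <- [a2 6b f4 86 f8 b0]
D2: mem[0x19..0x1d] <- [86 f8 b0 f4 86]
D3: mem[0x10..0x14] <- [6a 86 f8 b0 f4]
query mem[0x17]=0x1a, mem[0x0a]=0xf4, mem[0x12]=0xf8, mem[0x1b]=0xb0

MEM[0x17,0x0a,0x12,0x1b] = 1a f4 f8 b0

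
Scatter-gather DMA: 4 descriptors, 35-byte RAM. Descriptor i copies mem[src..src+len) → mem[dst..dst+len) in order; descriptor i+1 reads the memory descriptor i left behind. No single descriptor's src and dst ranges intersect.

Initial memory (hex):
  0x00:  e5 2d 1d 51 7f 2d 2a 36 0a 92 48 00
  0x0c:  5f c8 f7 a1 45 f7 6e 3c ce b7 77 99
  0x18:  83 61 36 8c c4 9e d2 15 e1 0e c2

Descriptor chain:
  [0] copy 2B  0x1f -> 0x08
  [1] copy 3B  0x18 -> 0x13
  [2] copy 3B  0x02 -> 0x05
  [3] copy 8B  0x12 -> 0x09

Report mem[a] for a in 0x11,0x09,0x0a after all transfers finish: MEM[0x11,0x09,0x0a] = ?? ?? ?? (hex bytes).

MEM[0x11,0x09,0x0a] = f7 6e 83

#0 dst[0x08+2] := {0x15,0xe1}
#1 dst[0x13+3] := {0x83,0x61,0x36}
#2 dst[0x05+3] := {0x1d,0x51,0x7f}
#3 dst[0x09+8] := {0x6e,0x83,0x61,0x36,0x77,0x99,0x83,0x61}
query mem[0x11]=0xf7, mem[0x09]=0x6e, mem[0x0a]=0x83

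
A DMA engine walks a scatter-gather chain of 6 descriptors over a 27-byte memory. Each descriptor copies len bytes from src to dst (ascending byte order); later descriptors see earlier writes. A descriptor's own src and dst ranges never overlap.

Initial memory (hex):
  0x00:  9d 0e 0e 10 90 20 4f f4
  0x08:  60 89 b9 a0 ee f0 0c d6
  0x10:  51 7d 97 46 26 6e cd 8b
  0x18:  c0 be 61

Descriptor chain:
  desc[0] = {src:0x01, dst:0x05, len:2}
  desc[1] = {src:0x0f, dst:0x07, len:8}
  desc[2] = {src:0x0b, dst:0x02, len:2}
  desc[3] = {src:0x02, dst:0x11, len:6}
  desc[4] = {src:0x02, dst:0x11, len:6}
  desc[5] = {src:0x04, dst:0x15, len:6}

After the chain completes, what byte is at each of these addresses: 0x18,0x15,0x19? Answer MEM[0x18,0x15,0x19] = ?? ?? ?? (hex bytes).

#0 dst[0x05+2] := {0x0e,0x0e}
#1 dst[0x07+8] := {0xd6,0x51,0x7d,0x97,0x46,0x26,0x6e,0xcd}
#2 dst[0x02+2] := {0x46,0x26}
#3 dst[0x11+6] := {0x46,0x26,0x90,0x0e,0x0e,0xd6}
#4 dst[0x11+6] := {0x46,0x26,0x90,0x0e,0x0e,0xd6}
#5 dst[0x15+6] := {0x90,0x0e,0x0e,0xd6,0x51,0x7d}
query mem[0x18]=0xd6, mem[0x15]=0x90, mem[0x19]=0x51

MEM[0x18,0x15,0x19] = d6 90 51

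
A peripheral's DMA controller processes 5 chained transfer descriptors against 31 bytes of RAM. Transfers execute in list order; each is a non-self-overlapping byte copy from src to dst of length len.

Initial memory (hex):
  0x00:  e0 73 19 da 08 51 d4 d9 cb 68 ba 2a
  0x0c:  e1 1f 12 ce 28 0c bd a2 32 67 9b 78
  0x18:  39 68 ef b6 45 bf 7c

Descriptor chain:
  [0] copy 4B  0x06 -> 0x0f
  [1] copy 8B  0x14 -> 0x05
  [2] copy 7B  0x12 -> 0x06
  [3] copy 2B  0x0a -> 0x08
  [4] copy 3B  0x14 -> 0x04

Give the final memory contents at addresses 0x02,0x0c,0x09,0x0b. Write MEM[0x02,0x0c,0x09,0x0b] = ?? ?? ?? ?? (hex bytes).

D0: mem[0x0f..0x12] <- [d4 d9 cb 68]
D1: mem[0x05..0x0c] <- [32 67 9b 78 39 68 ef b6]
D2: mem[0x06..0x0c] <- [68 a2 32 67 9b 78 39]
D3: mem[0x08..0x09] <- [9b 78]
D4: mem[0x04..0x06] <- [32 67 9b]
query mem[0x02]=0x19, mem[0x0c]=0x39, mem[0x09]=0x78, mem[0x0b]=0x78

MEM[0x02,0x0c,0x09,0x0b] = 19 39 78 78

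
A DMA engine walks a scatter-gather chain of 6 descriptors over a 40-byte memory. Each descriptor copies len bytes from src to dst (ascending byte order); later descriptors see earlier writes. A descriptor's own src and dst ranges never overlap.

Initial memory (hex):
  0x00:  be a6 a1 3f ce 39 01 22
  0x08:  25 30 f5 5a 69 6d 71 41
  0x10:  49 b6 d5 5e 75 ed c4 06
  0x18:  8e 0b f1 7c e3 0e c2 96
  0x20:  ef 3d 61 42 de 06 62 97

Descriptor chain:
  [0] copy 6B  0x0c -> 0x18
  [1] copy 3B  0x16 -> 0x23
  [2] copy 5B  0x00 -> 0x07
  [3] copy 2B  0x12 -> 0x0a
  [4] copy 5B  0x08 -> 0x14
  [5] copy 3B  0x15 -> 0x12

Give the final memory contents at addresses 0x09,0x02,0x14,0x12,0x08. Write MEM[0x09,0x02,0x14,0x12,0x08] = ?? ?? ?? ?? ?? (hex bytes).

MEM[0x09,0x02,0x14,0x12,0x08] = a1 a1 5e a1 a6

#0 dst[0x18+6] := {0x69,0x6d,0x71,0x41,0x49,0xb6}
#1 dst[0x23+3] := {0xc4,0x06,0x69}
#2 dst[0x07+5] := {0xbe,0xa6,0xa1,0x3f,0xce}
#3 dst[0x0a+2] := {0xd5,0x5e}
#4 dst[0x14+5] := {0xa6,0xa1,0xd5,0x5e,0x69}
#5 dst[0x12+3] := {0xa1,0xd5,0x5e}
query mem[0x09]=0xa1, mem[0x02]=0xa1, mem[0x14]=0x5e, mem[0x12]=0xa1, mem[0x08]=0xa6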